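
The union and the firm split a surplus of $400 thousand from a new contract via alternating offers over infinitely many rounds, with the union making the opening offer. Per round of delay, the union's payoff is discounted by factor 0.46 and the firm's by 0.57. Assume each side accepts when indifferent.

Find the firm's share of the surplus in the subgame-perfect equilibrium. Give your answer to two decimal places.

166.87

In a stationary SPE each proposer offers the other exactly their discounted continuation value.
If the union keeps x when proposing and the firm keeps y when proposing, then x = 400 − 0.57y and y = 400 − 0.46x.
Solving: x = 400(1 − 0.57) / (1 − 0.46·0.57) = 172 / 0.7378 ≈ 233.1255.
The firm gets 400 − 233.1255 ≈ 166.8745.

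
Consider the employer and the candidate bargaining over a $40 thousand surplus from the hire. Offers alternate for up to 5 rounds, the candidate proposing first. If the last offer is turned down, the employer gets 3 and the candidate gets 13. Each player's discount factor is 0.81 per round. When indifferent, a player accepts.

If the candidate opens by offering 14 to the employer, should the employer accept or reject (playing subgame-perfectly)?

Round 5 (the candidate proposes): the employer gets 3 if talks fail, so the candidate offers 3 and keeps 37.
Round 4 (the employer proposes): the candidate can get 37 next round, worth 0.81 × 37 = 29.97 now, so the employer offers 29.97, keeping 10.03.
Round 3 (the candidate proposes): the employer can get 10.03 next round, worth 0.81 × 10.03 = 8.1243 now, so the candidate offers 8.1243, keeping 31.8757.
Round 2 (the employer proposes): the candidate can get 31.8757 next round, worth 0.81 × 31.8757 = 25.819317 now, so the employer offers 25.819317, keeping 14.180683.
So by rejecting in round 1, the employer gets 14.180683 next round, worth 0.81 × 14.180683 = 11.48635323 now.
Offer 14 ≥ 11.48635323, so the employer accepts.

Accept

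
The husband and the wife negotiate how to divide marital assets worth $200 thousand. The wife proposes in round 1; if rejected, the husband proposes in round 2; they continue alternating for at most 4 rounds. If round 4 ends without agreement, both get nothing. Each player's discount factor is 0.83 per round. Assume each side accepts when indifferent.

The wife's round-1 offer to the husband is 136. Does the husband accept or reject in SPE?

Round 4 (the husband proposes): rejection yields 0 for the wife; the husband offers 0 and keeps 200.
Round 3 (the wife proposes): the husband can get 200 next round, worth 0.83 × 200 = 166 now, so the wife offers 166, keeping 34.
Round 2 (the husband proposes): the wife can get 34 next round, worth 0.83 × 34 = 28.22 now; the husband offers that and keeps 171.78.
So by rejecting in round 1, the husband gets 171.78 next round, worth 0.83 × 171.78 = 142.5774 now.
Offer 136 < 142.5774, so the husband rejects.

Reject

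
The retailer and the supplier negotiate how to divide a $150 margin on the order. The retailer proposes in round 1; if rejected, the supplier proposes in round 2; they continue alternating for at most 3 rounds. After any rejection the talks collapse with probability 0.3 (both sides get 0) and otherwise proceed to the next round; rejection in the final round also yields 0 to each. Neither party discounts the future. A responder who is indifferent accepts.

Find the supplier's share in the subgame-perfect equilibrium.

31.5

Round 3 (the retailer proposes): the supplier will accept anything ≥ 0, so the retailer offers 0 and keeps 150.
Round 2 (the supplier proposes): rejecting gives the retailer an expected 0.7 × 150 = 105; the supplier offers that and keeps 45.
Round 1 (the retailer proposes): rejecting gives the supplier an expected 0.7 × 45 = 31.5, so the retailer offers 31.5, keeping 118.5.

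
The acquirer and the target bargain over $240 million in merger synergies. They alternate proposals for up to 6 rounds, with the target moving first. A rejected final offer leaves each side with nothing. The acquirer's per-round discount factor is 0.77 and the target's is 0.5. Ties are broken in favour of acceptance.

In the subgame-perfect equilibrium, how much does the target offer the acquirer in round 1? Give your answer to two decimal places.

Solve by backward induction from round 6.
Round 6 (the acquirer proposes): the target will accept anything ≥ 0, so the acquirer offers 0 and keeps 240.
Round 5 (the target proposes): the acquirer can get 240 next round, worth 0.77 × 240 = 184.8 now, so the target offers 184.8, keeping 55.2.
Round 4 (the acquirer proposes): the target can get 55.2 next round, worth 0.5 × 55.2 = 27.6 now. The acquirer offers 27.6 and keeps 240 − 27.6 = 212.4.
Round 3 (the target proposes): the acquirer can get 212.4 next round, worth 0.77 × 212.4 = 163.548 now, so the target offers 163.548, keeping 76.452.
Round 2 (the acquirer proposes): the target can get 76.452 next round, worth 0.5 × 76.452 = 38.226 now; the acquirer offers that and keeps 201.774.
Round 1 (the target proposes): the acquirer can get 201.774 next round, worth 0.77 × 201.774 = 155.36598 now. The target offers 155.36598 and keeps 240 − 155.36598 = 84.63402.

155.37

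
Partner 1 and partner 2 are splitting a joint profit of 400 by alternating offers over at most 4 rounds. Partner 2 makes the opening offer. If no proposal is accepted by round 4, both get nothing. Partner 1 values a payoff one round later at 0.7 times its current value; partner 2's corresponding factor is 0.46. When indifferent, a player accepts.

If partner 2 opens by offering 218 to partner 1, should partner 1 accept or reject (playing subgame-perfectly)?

Reject

Round 4 (partner 1 proposes): rejection yields 0 for partner 2; partner 1 offers 0 and keeps 400.
Round 3 (partner 2 proposes): partner 1 can get 400 next round, worth 0.7 × 400 = 280 now, so partner 2 offers 280, keeping 120.
Round 2 (partner 1 proposes): partner 2 can get 120 next round, worth 0.46 × 120 = 55.2 now, so partner 1 offers 55.2, keeping 344.8.
So by rejecting in round 1, partner 1 gets 344.8 next round, worth 0.7 × 344.8 = 241.36 now.
Offer 218 < 241.36, so partner 1 rejects.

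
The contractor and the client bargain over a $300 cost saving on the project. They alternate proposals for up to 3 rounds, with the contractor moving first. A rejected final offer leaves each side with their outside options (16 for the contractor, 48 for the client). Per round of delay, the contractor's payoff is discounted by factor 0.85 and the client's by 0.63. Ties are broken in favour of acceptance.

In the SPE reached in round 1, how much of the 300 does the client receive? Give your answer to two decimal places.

54.05

Solve by backward induction from round 3.
Round 3 (the contractor proposes): the client gets 48 if talks fail, so the contractor offers 48 and keeps 252.
Round 2 (the client proposes): the contractor can get 252 next round, worth 0.85 × 252 = 214.2 now. The client offers 214.2 and keeps 300 − 214.2 = 85.8.
Round 1 (the contractor proposes): the client can get 85.8 next round, worth 0.63 × 85.8 = 54.054 now; the contractor offers that and keeps 245.946.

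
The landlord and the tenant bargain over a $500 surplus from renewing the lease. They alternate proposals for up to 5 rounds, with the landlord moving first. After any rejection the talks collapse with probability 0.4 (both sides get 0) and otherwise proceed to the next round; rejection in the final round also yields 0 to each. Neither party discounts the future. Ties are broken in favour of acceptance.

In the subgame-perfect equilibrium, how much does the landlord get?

By backward induction:
Round 5 (the landlord proposes): the tenant will accept anything ≥ 0, so the landlord offers 0 and keeps 500.
Round 4 (the tenant proposes): rejecting gives the landlord an expected 0.6 × 500 = 300, so the tenant offers 300, keeping 200.
Round 3 (the landlord proposes): rejecting gives the tenant an expected 0.6 × 200 = 120, so the landlord offers 120, keeping 380.
Round 2 (the tenant proposes): rejecting gives the landlord an expected 0.6 × 380 = 228. The tenant offers 228 and keeps 500 − 228 = 272.
Round 1 (the landlord proposes): rejecting gives the tenant an expected 0.6 × 272 = 163.2. The landlord offers 163.2 and keeps 500 − 163.2 = 336.8.

336.8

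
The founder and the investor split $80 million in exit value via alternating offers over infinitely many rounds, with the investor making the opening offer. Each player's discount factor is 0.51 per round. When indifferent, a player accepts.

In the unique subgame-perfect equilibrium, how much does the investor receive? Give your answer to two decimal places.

Let x be the investor's share when the investor proposes and y be the founder's share when the founder proposes.
The founder accepts iff offered ≥ 0.51·y, so x = 80 − 0.51y. Symmetrically y = 80 − 0.51x.
Substituting: x = 80 − 0.51(80 − 0.51x), giving x(1 − 0.51·0.51) = 80(1 − 0.51).
So x = 80 × 0.49 / 0.7399 ≈ 52.9801, and the founder receives 80 − x ≈ 27.0199.

52.98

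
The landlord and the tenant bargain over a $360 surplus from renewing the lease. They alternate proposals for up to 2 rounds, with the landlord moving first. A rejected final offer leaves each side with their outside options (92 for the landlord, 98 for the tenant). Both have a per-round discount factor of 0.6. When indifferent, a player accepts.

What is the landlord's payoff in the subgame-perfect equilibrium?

Round 2 (the tenant proposes): the landlord gets 92 if talks fail, so the tenant offers 92 and keeps 268.
Round 1 (the landlord proposes): the tenant can get 268 next round, worth 0.6 × 268 = 160.8 now. The landlord offers 160.8 and keeps 360 − 160.8 = 199.2.

199.2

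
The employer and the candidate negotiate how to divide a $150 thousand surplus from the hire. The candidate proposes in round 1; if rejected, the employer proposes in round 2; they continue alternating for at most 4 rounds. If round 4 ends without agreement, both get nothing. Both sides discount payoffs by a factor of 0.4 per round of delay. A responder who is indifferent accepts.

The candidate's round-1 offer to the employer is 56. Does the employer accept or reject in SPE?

Accept

Round 4 (the employer proposes): the candidate will accept anything ≥ 0, so the employer offers 0 and keeps 150.
Round 3 (the candidate proposes): the employer can get 150 next round, worth 0.4 × 150 = 60 now, so the candidate offers 60, keeping 90.
Round 2 (the employer proposes): the candidate can get 90 next round, worth 0.4 × 90 = 36 now; the employer offers that and keeps 114.
So by rejecting in round 1, the employer gets 114 next round, worth 0.4 × 114 = 45.6 now.
Offer 56 ≥ 45.6, so the employer accepts.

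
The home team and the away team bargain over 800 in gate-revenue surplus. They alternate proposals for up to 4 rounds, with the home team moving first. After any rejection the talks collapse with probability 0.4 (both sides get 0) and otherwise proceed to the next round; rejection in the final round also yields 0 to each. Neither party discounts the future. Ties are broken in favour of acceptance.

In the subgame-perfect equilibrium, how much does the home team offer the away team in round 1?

364.8

By backward induction:
Round 4 (the away team proposes): the home team will accept anything ≥ 0, so the away team offers 0 and keeps 800.
Round 3 (the home team proposes): rejecting gives the away team an expected 0.6 × 800 = 480. The home team offers 480 and keeps 800 − 480 = 320.
Round 2 (the away team proposes): rejecting gives the home team an expected 0.6 × 320 = 192; the away team offers that and keeps 608.
Round 1 (the home team proposes): rejecting gives the away team an expected 0.6 × 608 = 364.8, so the home team offers 364.8, keeping 435.2.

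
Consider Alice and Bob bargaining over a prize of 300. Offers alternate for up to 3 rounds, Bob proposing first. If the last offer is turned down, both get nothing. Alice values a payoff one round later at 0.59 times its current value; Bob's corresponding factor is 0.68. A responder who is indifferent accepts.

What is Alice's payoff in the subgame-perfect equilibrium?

Round 3 (Bob proposes): rejection yields 0 for Alice; Bob offers 0 and keeps 300.
Round 2 (Alice proposes): Bob can get 300 next round, worth 0.68 × 300 = 204 now. Alice offers 204 and keeps 300 − 204 = 96.
Round 1 (Bob proposes): Alice can get 96 next round, worth 0.59 × 96 = 56.64 now; Bob offers that and keeps 243.36.

56.64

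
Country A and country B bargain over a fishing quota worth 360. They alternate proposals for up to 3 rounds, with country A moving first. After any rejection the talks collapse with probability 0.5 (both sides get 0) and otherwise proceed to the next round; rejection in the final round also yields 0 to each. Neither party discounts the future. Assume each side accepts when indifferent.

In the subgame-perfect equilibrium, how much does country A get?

270

Round 3 (country A proposes): country B will accept anything ≥ 0, so country A offers 0 and keeps 360.
Round 2 (country B proposes): rejecting gives country A an expected 0.5 × 360 = 180. Country B offers 180 and keeps 360 − 180 = 180.
Round 1 (country A proposes): rejecting gives country B an expected 0.5 × 180 = 90, so country A offers 90, keeping 270.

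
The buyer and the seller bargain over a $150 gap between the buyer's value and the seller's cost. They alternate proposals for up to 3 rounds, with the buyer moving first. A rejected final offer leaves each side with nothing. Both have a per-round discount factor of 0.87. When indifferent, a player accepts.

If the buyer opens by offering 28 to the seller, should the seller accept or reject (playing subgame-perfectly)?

Work out the seller's continuation value if the offer is rejected.
Round 3 (the buyer proposes): the seller will accept anything ≥ 0, so the buyer offers 0 and keeps 150.
Round 2 (the seller proposes): the buyer can get 150 next round, worth 0.87 × 150 = 130.5 now; the seller offers that and keeps 19.5.
So by rejecting in round 1, the seller gets 19.5 next round, worth 0.87 × 19.5 = 16.965 now.
Offer 28 ≥ 16.965, so the seller accepts.

Accept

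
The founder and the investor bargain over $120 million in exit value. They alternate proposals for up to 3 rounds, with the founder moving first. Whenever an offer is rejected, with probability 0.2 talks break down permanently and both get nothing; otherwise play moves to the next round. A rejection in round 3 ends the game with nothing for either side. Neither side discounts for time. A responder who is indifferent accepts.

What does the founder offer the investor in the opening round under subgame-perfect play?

19.2

Round 3 (the founder proposes): rejection yields 0 for the investor; the founder offers 0 and keeps 120.
Round 2 (the investor proposes): rejecting gives the founder an expected 0.8 × 120 = 96; the investor offers that and keeps 24.
Round 1 (the founder proposes): rejecting gives the investor an expected 0.8 × 24 = 19.2, so the founder offers 19.2, keeping 100.8.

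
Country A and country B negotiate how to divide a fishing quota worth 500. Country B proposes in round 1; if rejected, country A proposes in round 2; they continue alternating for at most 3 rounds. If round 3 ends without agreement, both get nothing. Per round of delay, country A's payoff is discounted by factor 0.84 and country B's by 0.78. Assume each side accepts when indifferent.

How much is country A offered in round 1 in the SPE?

92.4

Work backward from the last round.
Round 3 (country B proposes): rejection yields 0 for country A; country B offers 0 and keeps 500.
Round 2 (country A proposes): country B can get 500 next round, worth 0.78 × 500 = 390 now; country A offers that and keeps 110.
Round 1 (country B proposes): country A can get 110 next round, worth 0.84 × 110 = 92.4 now, so country B offers 92.4, keeping 407.6.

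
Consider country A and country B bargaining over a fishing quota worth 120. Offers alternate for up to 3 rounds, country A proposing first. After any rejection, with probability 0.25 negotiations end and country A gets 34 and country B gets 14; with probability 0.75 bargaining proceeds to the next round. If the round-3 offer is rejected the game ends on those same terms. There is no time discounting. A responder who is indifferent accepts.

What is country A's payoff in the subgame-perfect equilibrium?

Round 3 (country A proposes): country B gets 14 if talks fail, so country A offers 14 and keeps 106.
Round 2 (country B proposes): rejecting gives country A an expected 0.75 × 106 + 0.25 × 34 = 88; country B offers that and keeps 32.
Round 1 (country A proposes): rejecting gives country B an expected 0.75 × 32 + 0.25 × 14 = 27.5, so country A offers 27.5, keeping 92.5.

92.5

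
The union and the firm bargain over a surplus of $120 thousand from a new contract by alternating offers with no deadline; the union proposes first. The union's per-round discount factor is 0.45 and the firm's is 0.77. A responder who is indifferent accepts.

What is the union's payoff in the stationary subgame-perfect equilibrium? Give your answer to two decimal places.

42.23

Let x be the union's share when the union proposes and y be the firm's share when the firm proposes.
The firm accepts iff offered ≥ 0.77·y, so x = 120 − 0.77y. Symmetrically y = 120 − 0.45x.
Substituting: x = 120 − 0.77(120 − 0.45x), giving x(1 − 0.45·0.77) = 120(1 − 0.77).
So x = 120 × 0.23 / 0.6535 ≈ 42.2341, and the firm receives 120 − x ≈ 77.7659.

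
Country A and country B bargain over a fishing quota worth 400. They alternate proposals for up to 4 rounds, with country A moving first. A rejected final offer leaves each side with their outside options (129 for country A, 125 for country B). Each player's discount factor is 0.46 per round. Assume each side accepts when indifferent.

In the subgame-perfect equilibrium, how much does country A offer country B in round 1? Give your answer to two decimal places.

125.74

Round 4 (country B proposes): country A gets 129 if talks fail, so country B offers 129 and keeps 271.
Round 3 (country A proposes): country B can get 271 next round, worth 0.46 × 271 = 124.66 now, so country A offers 124.66, keeping 275.34.
Round 2 (country B proposes): country A can get 275.34 next round, worth 0.46 × 275.34 = 126.6564 now; country B offers that and keeps 273.3436.
Round 1 (country A proposes): country B can get 273.3436 next round, worth 0.46 × 273.3436 = 125.738056 now; country A offers that and keeps 274.261944.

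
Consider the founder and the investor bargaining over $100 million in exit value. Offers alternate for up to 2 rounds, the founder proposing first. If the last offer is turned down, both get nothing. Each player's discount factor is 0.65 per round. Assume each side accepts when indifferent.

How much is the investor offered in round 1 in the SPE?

Solve by backward induction from round 2.
Round 2 (the investor proposes): rejection yields 0 for the founder; the investor offers 0 and keeps 100.
Round 1 (the founder proposes): the investor can get 100 next round, worth 0.65 × 100 = 65 now; the founder offers that and keeps 35.

65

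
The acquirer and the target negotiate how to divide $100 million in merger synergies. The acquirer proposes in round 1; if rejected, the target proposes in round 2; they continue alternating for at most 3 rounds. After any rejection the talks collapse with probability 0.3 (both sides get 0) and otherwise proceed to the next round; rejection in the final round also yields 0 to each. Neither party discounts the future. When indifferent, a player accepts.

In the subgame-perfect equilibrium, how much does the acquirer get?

Round 3 (the acquirer proposes): rejection yields 0 for the target; the acquirer offers 0 and keeps 100.
Round 2 (the target proposes): rejecting gives the acquirer an expected 0.7 × 100 = 70. The target offers 70 and keeps 100 − 70 = 30.
Round 1 (the acquirer proposes): rejecting gives the target an expected 0.7 × 30 = 21; the acquirer offers that and keeps 79.

79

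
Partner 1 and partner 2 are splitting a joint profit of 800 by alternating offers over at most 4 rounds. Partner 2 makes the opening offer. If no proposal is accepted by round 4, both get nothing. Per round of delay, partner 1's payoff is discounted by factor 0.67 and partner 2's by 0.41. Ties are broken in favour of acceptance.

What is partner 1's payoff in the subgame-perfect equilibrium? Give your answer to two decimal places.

463.48

Round 4 (partner 1 proposes): rejection yields 0 for partner 2; partner 1 offers 0 and keeps 800.
Round 3 (partner 2 proposes): partner 1 can get 800 next round, worth 0.67 × 800 = 536 now. Partner 2 offers 536 and keeps 800 − 536 = 264.
Round 2 (partner 1 proposes): partner 2 can get 264 next round, worth 0.41 × 264 = 108.24 now. Partner 1 offers 108.24 and keeps 800 − 108.24 = 691.76.
Round 1 (partner 2 proposes): partner 1 can get 691.76 next round, worth 0.67 × 691.76 = 463.4792 now; partner 2 offers that and keeps 336.5208.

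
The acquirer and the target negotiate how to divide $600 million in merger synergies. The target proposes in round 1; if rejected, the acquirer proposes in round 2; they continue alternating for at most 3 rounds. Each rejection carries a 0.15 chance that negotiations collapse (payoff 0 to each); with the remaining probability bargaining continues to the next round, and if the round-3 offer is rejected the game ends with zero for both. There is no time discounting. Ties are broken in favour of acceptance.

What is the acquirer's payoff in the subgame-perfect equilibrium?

76.5

Round 3 (the target proposes): the acquirer will accept anything ≥ 0, so the target offers 0 and keeps 600.
Round 2 (the acquirer proposes): rejecting gives the target an expected 0.85 × 600 = 510, so the acquirer offers 510, keeping 90.
Round 1 (the target proposes): rejecting gives the acquirer an expected 0.85 × 90 = 76.5; the target offers that and keeps 523.5.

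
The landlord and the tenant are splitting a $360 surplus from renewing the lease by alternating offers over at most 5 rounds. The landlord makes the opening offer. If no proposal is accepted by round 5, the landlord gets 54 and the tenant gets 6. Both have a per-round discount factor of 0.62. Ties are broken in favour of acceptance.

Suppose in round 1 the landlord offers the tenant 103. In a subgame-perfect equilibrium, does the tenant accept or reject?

Round 5 (the landlord proposes): the tenant gets 6 if talks fail, so the landlord offers 6 and keeps 354.
Round 4 (the tenant proposes): the landlord can get 354 next round, worth 0.62 × 354 = 219.48 now. The tenant offers 219.48 and keeps 360 − 219.48 = 140.52.
Round 3 (the landlord proposes): the tenant can get 140.52 next round, worth 0.62 × 140.52 = 87.1224 now; the landlord offers that and keeps 272.8776.
Round 2 (the tenant proposes): the landlord can get 272.8776 next round, worth 0.62 × 272.8776 = 169.184112 now. The tenant offers 169.184112 and keeps 360 − 169.184112 = 190.815888.
So by rejecting in round 1, the tenant gets 190.815888 next round, worth 0.62 × 190.815888 = 118.30585056 now.
Offer 103 < 118.30585056, so the tenant rejects.

Reject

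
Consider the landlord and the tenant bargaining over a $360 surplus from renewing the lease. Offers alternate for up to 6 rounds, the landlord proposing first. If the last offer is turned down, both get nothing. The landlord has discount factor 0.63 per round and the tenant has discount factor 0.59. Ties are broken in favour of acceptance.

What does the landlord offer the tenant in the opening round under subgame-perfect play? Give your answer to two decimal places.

By backward induction:
Round 6 (the tenant proposes): rejection yields 0 for the landlord; the tenant offers 0 and keeps 360.
Round 5 (the landlord proposes): the tenant can get 360 next round, worth 0.59 × 360 = 212.4 now. The landlord offers 212.4 and keeps 360 − 212.4 = 147.6.
Round 4 (the tenant proposes): the landlord can get 147.6 next round, worth 0.63 × 147.6 = 92.988 now. The tenant offers 92.988 and keeps 360 − 92.988 = 267.012.
Round 3 (the landlord proposes): the tenant can get 267.012 next round, worth 0.59 × 267.012 = 157.53708 now. The landlord offers 157.53708 and keeps 360 − 157.53708 = 202.46292.
Round 2 (the tenant proposes): the landlord can get 202.46292 next round, worth 0.63 × 202.46292 = 127.5516396 now. The tenant offers 127.5516396 and keeps 360 − 127.5516396 = 232.4483604.
Round 1 (the landlord proposes): the tenant can get 232.4483604 next round, worth 0.59 × 232.4483604 = 137.144532636 now. The landlord offers 137.144532636 and keeps 360 − 137.144532636 = 222.855467364.

137.14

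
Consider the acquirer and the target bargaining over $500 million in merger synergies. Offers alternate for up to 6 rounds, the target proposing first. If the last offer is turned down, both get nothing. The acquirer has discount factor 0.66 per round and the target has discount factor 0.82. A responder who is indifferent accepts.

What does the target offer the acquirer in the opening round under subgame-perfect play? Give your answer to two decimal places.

Round 6 (the acquirer proposes): the target will accept anything ≥ 0, so the acquirer offers 0 and keeps 500.
Round 5 (the target proposes): the acquirer can get 500 next round, worth 0.66 × 500 = 330 now; the target offers that and keeps 170.
Round 4 (the acquirer proposes): the target can get 170 next round, worth 0.82 × 170 = 139.4 now. The acquirer offers 139.4 and keeps 500 − 139.4 = 360.6.
Round 3 (the target proposes): the acquirer can get 360.6 next round, worth 0.66 × 360.6 = 237.996 now, so the target offers 237.996, keeping 262.004.
Round 2 (the acquirer proposes): the target can get 262.004 next round, worth 0.82 × 262.004 = 214.84328 now, so the acquirer offers 214.84328, keeping 285.15672.
Round 1 (the target proposes): the acquirer can get 285.15672 next round, worth 0.66 × 285.15672 = 188.2034352 now. The target offers 188.2034352 and keeps 500 − 188.2034352 = 311.7965648.

188.20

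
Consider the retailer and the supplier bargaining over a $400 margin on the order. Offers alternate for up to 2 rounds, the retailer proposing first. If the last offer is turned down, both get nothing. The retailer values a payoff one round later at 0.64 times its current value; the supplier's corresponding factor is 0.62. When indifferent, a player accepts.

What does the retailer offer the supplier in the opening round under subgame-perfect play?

Round 2 (the supplier proposes): rejection yields 0 for the retailer; the supplier offers 0 and keeps 400.
Round 1 (the retailer proposes): the supplier can get 400 next round, worth 0.62 × 400 = 248 now, so the retailer offers 248, keeping 152.

248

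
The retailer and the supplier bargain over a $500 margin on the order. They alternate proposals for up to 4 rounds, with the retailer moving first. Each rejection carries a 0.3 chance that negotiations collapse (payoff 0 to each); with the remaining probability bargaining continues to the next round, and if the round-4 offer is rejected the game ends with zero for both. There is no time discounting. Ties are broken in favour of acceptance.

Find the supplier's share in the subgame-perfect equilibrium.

Round 4 (the supplier proposes): rejection yields 0 for the retailer; the supplier offers 0 and keeps 500.
Round 3 (the retailer proposes): rejecting gives the supplier an expected 0.7 × 500 = 350, so the retailer offers 350, keeping 150.
Round 2 (the supplier proposes): rejecting gives the retailer an expected 0.7 × 150 = 105; the supplier offers that and keeps 395.
Round 1 (the retailer proposes): rejecting gives the supplier an expected 0.7 × 395 = 276.5. The retailer offers 276.5 and keeps 500 − 276.5 = 223.5.

276.5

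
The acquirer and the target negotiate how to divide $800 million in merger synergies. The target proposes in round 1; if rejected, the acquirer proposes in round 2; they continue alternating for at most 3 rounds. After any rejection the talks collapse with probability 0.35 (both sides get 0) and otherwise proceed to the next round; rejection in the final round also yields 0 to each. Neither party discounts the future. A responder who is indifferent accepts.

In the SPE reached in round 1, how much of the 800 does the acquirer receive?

182

By backward induction:
Round 3 (the target proposes): rejection yields 0 for the acquirer; the target offers 0 and keeps 800.
Round 2 (the acquirer proposes): rejecting gives the target an expected 0.65 × 800 = 520, so the acquirer offers 520, keeping 280.
Round 1 (the target proposes): rejecting gives the acquirer an expected 0.65 × 280 = 182. The target offers 182 and keeps 800 − 182 = 618.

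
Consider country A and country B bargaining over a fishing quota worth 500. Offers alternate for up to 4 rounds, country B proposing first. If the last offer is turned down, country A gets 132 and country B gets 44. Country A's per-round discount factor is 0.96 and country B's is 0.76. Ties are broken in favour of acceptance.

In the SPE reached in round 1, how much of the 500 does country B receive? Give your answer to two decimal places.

65.41

Round 4 (country A proposes): country B gets 44 if talks fail, so country A offers 44 and keeps 456.
Round 3 (country B proposes): country A can get 456 next round, worth 0.96 × 456 = 437.76 now; country B offers that and keeps 62.24.
Round 2 (country A proposes): country B can get 62.24 next round, worth 0.76 × 62.24 = 47.3024 now; country A offers that and keeps 452.6976.
Round 1 (country B proposes): country A can get 452.6976 next round, worth 0.96 × 452.6976 = 434.589696 now, so country B offers 434.589696, keeping 65.410304.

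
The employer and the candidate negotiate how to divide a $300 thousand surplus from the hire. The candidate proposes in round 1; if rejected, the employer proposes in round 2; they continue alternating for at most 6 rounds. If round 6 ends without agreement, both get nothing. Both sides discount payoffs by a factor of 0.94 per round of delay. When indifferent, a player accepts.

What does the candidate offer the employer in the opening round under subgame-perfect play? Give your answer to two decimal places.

252.04

Round 6 (the employer proposes): the candidate will accept anything ≥ 0, so the employer offers 0 and keeps 300.
Round 5 (the candidate proposes): the employer can get 300 next round, worth 0.94 × 300 = 282 now, so the candidate offers 282, keeping 18.
Round 4 (the employer proposes): the candidate can get 18 next round, worth 0.94 × 18 = 16.92 now, so the employer offers 16.92, keeping 283.08.
Round 3 (the candidate proposes): the employer can get 283.08 next round, worth 0.94 × 283.08 = 266.0952 now, so the candidate offers 266.0952, keeping 33.9048.
Round 2 (the employer proposes): the candidate can get 33.9048 next round, worth 0.94 × 33.9048 = 31.870512 now, so the employer offers 31.870512, keeping 268.129488.
Round 1 (the candidate proposes): the employer can get 268.129488 next round, worth 0.94 × 268.129488 = 252.04171872 now. The candidate offers 252.04171872 and keeps 300 − 252.04171872 = 47.95828128.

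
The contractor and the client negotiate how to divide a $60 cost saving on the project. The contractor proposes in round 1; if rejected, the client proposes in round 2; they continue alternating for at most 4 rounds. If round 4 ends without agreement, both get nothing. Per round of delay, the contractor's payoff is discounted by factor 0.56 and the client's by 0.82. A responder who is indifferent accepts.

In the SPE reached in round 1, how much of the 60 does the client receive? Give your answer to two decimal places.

Round 4 (the client proposes): rejection yields 0 for the contractor; the client offers 0 and keeps 60.
Round 3 (the contractor proposes): the client can get 60 next round, worth 0.82 × 60 = 49.2 now, so the contractor offers 49.2, keeping 10.8.
Round 2 (the client proposes): the contractor can get 10.8 next round, worth 0.56 × 10.8 = 6.048 now; the client offers that and keeps 53.952.
Round 1 (the contractor proposes): the client can get 53.952 next round, worth 0.82 × 53.952 = 44.24064 now; the contractor offers that and keeps 15.75936.

44.24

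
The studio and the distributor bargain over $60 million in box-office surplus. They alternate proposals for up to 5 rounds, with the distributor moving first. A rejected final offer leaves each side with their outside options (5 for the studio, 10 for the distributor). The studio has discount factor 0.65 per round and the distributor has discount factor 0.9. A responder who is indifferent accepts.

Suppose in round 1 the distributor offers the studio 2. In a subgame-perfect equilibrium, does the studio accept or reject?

Round 5 (the distributor proposes): the studio gets 5 if talks fail, so the distributor offers 5 and keeps 55.
Round 4 (the studio proposes): the distributor can get 55 next round, worth 0.9 × 55 = 49.5 now. The studio offers 49.5 and keeps 60 − 49.5 = 10.5.
Round 3 (the distributor proposes): the studio can get 10.5 next round, worth 0.65 × 10.5 = 6.825 now, so the distributor offers 6.825, keeping 53.175.
Round 2 (the studio proposes): the distributor can get 53.175 next round, worth 0.9 × 53.175 = 47.8575 now, so the studio offers 47.8575, keeping 12.1425.
So by rejecting in round 1, the studio gets 12.1425 next round, worth 0.65 × 12.1425 = 7.892625 now.
Offer 2 < 7.892625, so the studio rejects.

Reject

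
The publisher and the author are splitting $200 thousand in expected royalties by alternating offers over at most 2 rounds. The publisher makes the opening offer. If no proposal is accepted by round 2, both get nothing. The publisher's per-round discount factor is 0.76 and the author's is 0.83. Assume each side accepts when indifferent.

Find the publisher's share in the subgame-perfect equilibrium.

34

Round 2 (the author proposes): rejection yields 0 for the publisher; the author offers 0 and keeps 200.
Round 1 (the publisher proposes): the author can get 200 next round, worth 0.83 × 200 = 166 now, so the publisher offers 166, keeping 34.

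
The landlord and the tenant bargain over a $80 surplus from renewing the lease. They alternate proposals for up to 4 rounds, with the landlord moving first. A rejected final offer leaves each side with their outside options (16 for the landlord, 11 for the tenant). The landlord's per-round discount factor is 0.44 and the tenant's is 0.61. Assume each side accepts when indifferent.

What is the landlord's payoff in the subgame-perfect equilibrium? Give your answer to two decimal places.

42.19

Round 4 (the tenant proposes): the landlord gets 16 if talks fail, so the tenant offers 16 and keeps 64.
Round 3 (the landlord proposes): the tenant can get 64 next round, worth 0.61 × 64 = 39.04 now, so the landlord offers 39.04, keeping 40.96.
Round 2 (the tenant proposes): the landlord can get 40.96 next round, worth 0.44 × 40.96 = 18.0224 now. The tenant offers 18.0224 and keeps 80 − 18.0224 = 61.9776.
Round 1 (the landlord proposes): the tenant can get 61.9776 next round, worth 0.61 × 61.9776 = 37.806336 now; the landlord offers that and keeps 42.193664.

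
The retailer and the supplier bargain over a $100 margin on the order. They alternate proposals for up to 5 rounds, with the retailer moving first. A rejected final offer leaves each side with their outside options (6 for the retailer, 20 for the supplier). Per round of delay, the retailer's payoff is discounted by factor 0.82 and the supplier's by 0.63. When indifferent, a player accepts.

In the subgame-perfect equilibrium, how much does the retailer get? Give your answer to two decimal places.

By backward induction:
Round 5 (the retailer proposes): the supplier gets 20 if talks fail, so the retailer offers 20 and keeps 80.
Round 4 (the supplier proposes): the retailer can get 80 next round, worth 0.82 × 80 = 65.6 now; the supplier offers that and keeps 34.4.
Round 3 (the retailer proposes): the supplier can get 34.4 next round, worth 0.63 × 34.4 = 21.672 now, so the retailer offers 21.672, keeping 78.328.
Round 2 (the supplier proposes): the retailer can get 78.328 next round, worth 0.82 × 78.328 = 64.22896 now, so the supplier offers 64.22896, keeping 35.77104.
Round 1 (the retailer proposes): the supplier can get 35.77104 next round, worth 0.63 × 35.77104 = 22.5357552 now. The retailer offers 22.5357552 and keeps 100 − 22.5357552 = 77.4642448.

77.46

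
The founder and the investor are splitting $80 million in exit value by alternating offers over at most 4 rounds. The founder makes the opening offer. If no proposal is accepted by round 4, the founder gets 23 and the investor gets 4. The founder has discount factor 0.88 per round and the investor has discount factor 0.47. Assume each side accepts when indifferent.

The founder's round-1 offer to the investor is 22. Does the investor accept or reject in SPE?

Accept

Work out the investor's continuation value if the offer is rejected.
Round 4 (the investor proposes): the founder gets 23 if talks fail, so the investor offers 23 and keeps 57.
Round 3 (the founder proposes): the investor can get 57 next round, worth 0.47 × 57 = 26.79 now; the founder offers that and keeps 53.21.
Round 2 (the investor proposes): the founder can get 53.21 next round, worth 0.88 × 53.21 = 46.8248 now. The investor offers 46.8248 and keeps 80 − 46.8248 = 33.1752.
So by rejecting in round 1, the investor gets 33.1752 next round, worth 0.47 × 33.1752 = 15.592344 now.
Offer 22 ≥ 15.592344, so the investor accepts.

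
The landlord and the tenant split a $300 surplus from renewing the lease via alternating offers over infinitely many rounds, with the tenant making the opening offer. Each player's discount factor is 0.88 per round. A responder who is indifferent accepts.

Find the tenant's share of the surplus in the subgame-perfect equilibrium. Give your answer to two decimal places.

When the tenant proposes, the landlord accepts any offer worth at least 0.88 times what the landlord would get by proposing next round; and vice versa.
This gives x = 300 − 0.88y and y = 300 − 0.88x, where x and y are each side's share when it proposes.
Hence (1 − 0.88·0.88)x = 300(1 − 0.88), i.e. 0.2256·x = 36.
x ≈ 159.5745; the landlord's share is 300 − x ≈ 140.4255.

159.57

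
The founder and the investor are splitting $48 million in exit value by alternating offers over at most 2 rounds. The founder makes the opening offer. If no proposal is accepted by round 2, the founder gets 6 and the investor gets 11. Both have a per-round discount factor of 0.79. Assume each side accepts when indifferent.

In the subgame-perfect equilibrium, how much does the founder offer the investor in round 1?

Work backward from the last round.
Round 2 (the investor proposes): the founder gets 6 if talks fail, so the investor offers 6 and keeps 42.
Round 1 (the founder proposes): the investor can get 42 next round, worth 0.79 × 42 = 33.18 now, so the founder offers 33.18, keeping 14.82.

33.18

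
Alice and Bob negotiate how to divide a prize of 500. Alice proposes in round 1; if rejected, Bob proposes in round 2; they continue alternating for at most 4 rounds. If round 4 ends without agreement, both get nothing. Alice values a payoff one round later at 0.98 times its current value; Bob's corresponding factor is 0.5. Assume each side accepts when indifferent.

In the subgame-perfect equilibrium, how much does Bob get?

127.5

Solve by backward induction from round 4.
Round 4 (Bob proposes): rejection yields 0 for Alice; Bob offers 0 and keeps 500.
Round 3 (Alice proposes): Bob can get 500 next round, worth 0.5 × 500 = 250 now; Alice offers that and keeps 250.
Round 2 (Bob proposes): Alice can get 250 next round, worth 0.98 × 250 = 245 now; Bob offers that and keeps 255.
Round 1 (Alice proposes): Bob can get 255 next round, worth 0.5 × 255 = 127.5 now; Alice offers that and keeps 372.5.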